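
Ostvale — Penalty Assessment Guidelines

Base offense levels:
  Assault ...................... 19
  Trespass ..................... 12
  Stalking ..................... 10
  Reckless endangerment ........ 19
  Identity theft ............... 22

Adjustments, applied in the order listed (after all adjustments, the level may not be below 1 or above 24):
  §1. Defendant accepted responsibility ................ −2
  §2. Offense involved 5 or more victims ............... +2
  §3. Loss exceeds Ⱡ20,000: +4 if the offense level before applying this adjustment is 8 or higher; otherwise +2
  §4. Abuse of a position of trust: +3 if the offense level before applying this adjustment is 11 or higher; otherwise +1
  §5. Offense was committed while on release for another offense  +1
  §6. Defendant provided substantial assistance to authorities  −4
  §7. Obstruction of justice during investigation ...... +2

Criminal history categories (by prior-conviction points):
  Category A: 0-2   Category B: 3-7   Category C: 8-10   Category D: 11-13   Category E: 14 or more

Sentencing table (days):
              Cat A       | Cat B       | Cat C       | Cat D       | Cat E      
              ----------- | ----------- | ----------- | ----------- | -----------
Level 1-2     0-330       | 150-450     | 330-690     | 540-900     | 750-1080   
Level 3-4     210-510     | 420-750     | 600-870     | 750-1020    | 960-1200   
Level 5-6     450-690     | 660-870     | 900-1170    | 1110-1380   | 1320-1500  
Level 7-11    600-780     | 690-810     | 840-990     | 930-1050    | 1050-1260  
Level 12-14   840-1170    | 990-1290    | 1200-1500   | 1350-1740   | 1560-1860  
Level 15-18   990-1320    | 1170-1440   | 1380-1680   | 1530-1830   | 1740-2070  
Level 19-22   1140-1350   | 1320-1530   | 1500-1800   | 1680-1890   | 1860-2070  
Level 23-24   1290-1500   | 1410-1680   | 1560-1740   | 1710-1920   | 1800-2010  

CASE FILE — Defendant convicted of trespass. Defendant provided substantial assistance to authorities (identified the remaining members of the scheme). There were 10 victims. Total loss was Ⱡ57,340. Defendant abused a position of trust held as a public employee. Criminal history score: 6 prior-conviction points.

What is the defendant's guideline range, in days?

1170-1440 days

Base offense level for trespass: 12.
§1 does not apply.
§2 applies: 12 + 2 = 14.
§3 applies (level before this adjustment is 14 ≥ 8, so +4): 14 + 4 = 18.
§4 applies (level before this adjustment is 18 ≥ 11, so +3): 18 + 3 = 21.
§6 applies: 21 − 4 = 17.
Final offense level: 17.
Criminal history: 6 prior points → Category B (3-7).
Level 17 falls in the 15-18 band.
Grid: Level 15-18 × Category B = 1170-1440 days.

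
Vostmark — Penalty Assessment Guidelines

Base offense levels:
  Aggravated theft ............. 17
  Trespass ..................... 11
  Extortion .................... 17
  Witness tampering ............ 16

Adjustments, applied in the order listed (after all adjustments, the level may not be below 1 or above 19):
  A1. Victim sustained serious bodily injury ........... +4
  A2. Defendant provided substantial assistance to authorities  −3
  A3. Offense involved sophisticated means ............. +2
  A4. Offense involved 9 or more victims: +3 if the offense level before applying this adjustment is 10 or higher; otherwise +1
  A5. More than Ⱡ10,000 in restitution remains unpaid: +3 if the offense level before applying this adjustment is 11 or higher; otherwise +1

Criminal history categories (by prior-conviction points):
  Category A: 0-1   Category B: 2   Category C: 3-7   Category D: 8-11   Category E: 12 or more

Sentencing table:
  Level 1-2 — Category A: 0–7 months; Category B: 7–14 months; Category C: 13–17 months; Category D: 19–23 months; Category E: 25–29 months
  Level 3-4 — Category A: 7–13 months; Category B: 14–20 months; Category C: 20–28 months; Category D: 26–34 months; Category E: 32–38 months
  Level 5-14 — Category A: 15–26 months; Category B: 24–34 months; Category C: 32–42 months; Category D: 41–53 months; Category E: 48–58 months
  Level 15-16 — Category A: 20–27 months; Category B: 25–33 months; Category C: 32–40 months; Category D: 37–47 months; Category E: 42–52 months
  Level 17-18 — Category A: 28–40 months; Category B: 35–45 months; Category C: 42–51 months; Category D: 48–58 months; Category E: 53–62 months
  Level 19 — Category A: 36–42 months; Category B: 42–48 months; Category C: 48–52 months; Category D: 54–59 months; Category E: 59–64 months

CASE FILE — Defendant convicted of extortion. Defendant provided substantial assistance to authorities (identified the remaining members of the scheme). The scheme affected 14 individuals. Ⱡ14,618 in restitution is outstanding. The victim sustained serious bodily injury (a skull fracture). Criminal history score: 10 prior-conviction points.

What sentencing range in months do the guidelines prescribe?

54-59 months

Base offense level for extortion: 17.
A1 applies: 17 + 4 = 21.
A2 applies: 21 − 3 = 18.
A3 does not apply.
A4 applies (level before this adjustment is 18 ≥ 10, so +3): 18 + 3 = 21.
A5 applies (level before this adjustment is 21 ≥ 11, so +3): 21 + 3 = 24.
Level 24 exceeds the maximum of 19; capped at 19.
Final offense level: 19.
Criminal history: 10 prior points → Category D (8-11).
Level 19 falls in the 19 band.
Grid: Level 19 × Category D = 54-59 months.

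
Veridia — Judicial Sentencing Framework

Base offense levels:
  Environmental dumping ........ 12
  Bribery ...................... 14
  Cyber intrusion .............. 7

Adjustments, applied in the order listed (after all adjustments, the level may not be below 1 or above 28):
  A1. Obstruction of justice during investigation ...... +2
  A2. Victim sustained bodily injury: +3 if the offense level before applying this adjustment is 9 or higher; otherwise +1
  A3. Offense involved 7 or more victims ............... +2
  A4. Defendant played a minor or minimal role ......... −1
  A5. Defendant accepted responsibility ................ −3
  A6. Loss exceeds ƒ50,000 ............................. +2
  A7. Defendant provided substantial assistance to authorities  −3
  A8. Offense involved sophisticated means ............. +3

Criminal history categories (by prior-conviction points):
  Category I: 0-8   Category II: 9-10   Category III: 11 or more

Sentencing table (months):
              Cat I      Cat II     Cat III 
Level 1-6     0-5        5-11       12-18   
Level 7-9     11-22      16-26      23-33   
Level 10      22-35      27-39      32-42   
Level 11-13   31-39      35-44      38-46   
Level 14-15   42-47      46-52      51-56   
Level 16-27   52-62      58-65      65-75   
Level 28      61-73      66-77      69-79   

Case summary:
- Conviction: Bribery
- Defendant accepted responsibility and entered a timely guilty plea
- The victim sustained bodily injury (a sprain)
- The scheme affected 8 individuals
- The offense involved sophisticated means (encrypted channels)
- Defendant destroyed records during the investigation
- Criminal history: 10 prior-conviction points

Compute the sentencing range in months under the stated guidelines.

58-65 months

Base offense level for bribery: 14.
A1 applies: 14 + 2 = 16.
A2 applies (level before this adjustment is 16 ≥ 9, so +3): 16 + 3 = 19.
A3 applies: 19 + 2 = 21.
A4 does not apply.
A5 applies: 21 − 3 = 18.
A6 does not apply.
A8 applies: 18 + 3 = 21.
Final offense level: 21.
Criminal history: 10 prior points → Category II (9-10).
Level 21 falls in the 16-27 band.
Grid: Level 16-27 × Category II = 58-65 months.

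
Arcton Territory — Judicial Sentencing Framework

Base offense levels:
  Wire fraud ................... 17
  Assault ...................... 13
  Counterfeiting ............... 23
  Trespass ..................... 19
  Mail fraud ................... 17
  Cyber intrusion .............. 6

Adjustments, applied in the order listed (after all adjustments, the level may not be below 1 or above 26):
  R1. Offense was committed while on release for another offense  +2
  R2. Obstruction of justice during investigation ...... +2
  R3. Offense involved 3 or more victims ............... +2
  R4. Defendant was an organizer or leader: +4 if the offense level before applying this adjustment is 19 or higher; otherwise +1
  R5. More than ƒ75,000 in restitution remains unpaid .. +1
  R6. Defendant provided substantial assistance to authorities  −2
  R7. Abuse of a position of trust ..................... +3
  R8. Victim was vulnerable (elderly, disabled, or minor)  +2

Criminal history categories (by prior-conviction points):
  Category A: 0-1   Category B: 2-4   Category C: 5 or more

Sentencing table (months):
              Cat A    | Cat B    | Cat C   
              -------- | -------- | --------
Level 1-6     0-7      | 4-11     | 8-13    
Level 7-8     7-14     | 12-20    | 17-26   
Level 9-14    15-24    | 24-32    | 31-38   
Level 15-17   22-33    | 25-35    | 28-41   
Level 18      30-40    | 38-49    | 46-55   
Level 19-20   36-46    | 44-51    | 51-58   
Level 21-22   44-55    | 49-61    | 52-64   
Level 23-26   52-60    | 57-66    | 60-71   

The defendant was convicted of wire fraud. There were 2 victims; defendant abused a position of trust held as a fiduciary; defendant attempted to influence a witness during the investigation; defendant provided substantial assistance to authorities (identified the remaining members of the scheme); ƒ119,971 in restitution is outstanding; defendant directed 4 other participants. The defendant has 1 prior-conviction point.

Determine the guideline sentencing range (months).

Base offense level for wire fraud: 17.
R1 does not apply.
R2 applies: 17 + 2 = 19.
R4 applies (level before this adjustment is 19 ≥ 19, so +4): 19 + 4 = 23.
R5 applies: 23 + 1 = 24.
R6 applies: 24 − 2 = 22.
R7 applies: 22 + 3 = 25.
R8 does not apply.
Final offense level: 25.
Criminal history: 1 prior point → Category A (0-1).
Level 25 falls in the 23-26 band.
Grid: Level 23-26 × Category A = 52-60 months.

52-60 months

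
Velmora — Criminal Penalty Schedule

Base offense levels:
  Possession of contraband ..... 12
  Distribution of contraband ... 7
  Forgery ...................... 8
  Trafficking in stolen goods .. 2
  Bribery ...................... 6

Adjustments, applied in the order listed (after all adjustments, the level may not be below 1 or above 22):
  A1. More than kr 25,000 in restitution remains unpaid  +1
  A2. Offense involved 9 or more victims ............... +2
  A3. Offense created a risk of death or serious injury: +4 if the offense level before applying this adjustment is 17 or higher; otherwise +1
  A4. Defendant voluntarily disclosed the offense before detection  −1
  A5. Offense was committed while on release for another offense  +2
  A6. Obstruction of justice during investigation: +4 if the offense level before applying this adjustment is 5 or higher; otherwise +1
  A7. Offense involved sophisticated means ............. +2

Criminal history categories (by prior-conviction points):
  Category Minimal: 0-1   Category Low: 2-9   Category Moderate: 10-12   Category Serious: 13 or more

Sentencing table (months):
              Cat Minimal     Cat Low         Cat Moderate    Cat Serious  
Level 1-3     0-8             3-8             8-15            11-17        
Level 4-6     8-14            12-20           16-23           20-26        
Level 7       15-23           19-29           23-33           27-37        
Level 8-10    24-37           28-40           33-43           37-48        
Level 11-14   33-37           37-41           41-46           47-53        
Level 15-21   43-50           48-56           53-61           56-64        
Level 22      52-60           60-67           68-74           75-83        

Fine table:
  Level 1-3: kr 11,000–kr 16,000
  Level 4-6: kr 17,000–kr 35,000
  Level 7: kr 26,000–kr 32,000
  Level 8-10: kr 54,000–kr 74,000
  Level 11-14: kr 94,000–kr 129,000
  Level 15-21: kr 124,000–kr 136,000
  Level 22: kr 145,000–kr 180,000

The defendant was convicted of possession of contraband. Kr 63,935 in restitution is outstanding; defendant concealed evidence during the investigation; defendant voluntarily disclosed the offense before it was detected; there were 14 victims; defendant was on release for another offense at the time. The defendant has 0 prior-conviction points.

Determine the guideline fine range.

Base offense level for possession of contraband: 12.
A1 applies: 12 + 1 = 13.
A2 applies: 13 + 2 = 15.
A3 does not apply.
A4 applies: 15 − 1 = 14.
A5 applies: 14 + 2 = 16.
A6 applies (level before this adjustment is 16 ≥ 5, so +4): 16 + 4 = 20.
Final offense level: 20.
Level 20 falls in the 15-21 band.
Fine table: Level 15-21 → kr 124,000–kr 136,000.

kr 124,000–kr 136,000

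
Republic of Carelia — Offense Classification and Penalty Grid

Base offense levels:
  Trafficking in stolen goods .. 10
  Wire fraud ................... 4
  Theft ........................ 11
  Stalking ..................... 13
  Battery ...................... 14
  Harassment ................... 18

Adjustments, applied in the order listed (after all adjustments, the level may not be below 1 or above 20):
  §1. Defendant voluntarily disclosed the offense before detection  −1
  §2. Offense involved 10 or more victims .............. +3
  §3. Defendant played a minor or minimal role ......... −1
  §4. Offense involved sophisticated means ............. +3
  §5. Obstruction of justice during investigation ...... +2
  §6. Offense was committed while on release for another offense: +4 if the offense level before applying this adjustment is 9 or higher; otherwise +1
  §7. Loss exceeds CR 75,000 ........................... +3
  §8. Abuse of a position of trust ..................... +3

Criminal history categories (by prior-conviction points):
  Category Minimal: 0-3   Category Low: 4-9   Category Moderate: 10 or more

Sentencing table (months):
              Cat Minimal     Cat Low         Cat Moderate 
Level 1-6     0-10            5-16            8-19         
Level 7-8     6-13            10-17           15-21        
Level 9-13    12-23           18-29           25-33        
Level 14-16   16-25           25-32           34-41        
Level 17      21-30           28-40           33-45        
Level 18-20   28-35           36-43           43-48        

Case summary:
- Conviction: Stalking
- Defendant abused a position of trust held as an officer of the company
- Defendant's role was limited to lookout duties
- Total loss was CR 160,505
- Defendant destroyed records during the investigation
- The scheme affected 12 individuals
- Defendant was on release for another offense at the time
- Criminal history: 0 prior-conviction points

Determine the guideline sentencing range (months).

28-35 months

Base offense level for stalking: 13.
§2 applies: 13 + 3 = 16.
§3 applies: 16 − 1 = 15.
§5 applies: 15 + 2 = 17.
§6 applies (level before this adjustment is 17 ≥ 9, so +4): 17 + 4 = 21.
§7 applies: 21 + 3 = 24.
§8 applies: 24 + 3 = 27.
Level 27 exceeds the maximum of 20; capped at 20.
Final offense level: 20.
Criminal history: 0 prior points → Category Minimal (0-3).
Level 20 falls in the 18-20 band.
Grid: Level 18-20 × Category Minimal = 28-35 months.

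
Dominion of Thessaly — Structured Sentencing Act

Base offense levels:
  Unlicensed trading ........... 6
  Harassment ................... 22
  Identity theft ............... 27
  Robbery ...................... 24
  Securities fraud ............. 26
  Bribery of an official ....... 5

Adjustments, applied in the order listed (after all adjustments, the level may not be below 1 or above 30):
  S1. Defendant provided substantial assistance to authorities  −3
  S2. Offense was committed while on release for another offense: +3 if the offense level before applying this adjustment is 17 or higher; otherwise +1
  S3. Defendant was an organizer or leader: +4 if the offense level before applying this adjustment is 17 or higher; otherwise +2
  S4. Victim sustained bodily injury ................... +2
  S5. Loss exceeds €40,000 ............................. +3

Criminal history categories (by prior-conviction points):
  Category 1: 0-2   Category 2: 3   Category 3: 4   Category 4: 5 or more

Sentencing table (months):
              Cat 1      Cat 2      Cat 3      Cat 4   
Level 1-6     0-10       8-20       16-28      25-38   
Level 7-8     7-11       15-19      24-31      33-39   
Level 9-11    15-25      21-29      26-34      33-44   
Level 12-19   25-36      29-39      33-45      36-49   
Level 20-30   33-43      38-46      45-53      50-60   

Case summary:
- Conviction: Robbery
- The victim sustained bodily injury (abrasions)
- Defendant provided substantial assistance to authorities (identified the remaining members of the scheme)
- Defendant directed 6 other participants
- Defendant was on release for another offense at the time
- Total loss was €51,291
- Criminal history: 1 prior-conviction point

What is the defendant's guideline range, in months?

Base offense level for robbery: 24.
S1 applies: 24 − 3 = 21.
S2 applies (level before this adjustment is 21 ≥ 17, so +3): 21 + 3 = 24.
S3 applies (level before this adjustment is 24 ≥ 17, so +4): 24 + 4 = 28.
S4 applies: 28 + 2 = 30.
S5 applies: 30 + 3 = 33.
Level 33 exceeds the maximum of 30; capped at 30.
Final offense level: 30.
Criminal history: 1 prior point → Category 1 (0-2).
Level 30 falls in the 20-30 band.
Grid: Level 20-30 × Category 1 = 33-43 months.

33-43 months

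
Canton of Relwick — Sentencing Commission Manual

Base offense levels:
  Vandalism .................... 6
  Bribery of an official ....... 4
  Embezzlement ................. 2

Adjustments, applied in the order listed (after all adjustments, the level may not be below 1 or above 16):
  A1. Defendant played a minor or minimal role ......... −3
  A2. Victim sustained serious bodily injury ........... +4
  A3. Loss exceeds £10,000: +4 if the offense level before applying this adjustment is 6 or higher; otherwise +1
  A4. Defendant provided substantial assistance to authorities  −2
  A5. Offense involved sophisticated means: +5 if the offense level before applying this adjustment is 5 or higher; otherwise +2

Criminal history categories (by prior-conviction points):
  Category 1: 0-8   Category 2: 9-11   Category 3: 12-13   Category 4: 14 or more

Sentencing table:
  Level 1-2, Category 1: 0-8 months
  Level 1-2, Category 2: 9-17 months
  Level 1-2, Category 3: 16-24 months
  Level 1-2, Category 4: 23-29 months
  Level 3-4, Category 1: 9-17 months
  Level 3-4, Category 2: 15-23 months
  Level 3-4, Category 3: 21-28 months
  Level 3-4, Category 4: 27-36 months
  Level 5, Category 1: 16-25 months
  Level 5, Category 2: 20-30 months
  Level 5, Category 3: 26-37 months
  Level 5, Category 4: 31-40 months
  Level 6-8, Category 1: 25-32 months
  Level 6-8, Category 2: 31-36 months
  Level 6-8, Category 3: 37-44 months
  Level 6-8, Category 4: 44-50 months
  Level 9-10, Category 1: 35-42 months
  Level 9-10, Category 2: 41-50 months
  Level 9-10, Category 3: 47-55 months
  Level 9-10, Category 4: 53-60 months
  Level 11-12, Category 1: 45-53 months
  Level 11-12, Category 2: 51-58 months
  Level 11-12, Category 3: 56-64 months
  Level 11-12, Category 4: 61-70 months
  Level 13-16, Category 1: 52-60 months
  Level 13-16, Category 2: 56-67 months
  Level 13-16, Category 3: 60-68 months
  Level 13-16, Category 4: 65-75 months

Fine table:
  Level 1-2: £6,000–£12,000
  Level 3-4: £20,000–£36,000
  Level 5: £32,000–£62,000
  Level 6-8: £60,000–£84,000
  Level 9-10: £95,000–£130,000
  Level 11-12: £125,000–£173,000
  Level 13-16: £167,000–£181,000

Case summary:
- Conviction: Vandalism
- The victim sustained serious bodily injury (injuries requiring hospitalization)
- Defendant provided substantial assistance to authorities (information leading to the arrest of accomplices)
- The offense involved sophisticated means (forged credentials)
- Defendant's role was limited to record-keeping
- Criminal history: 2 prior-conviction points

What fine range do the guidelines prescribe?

£95,000–£130,000

Base offense level for vandalism: 6.
A1 applies: 6 − 3 = 3.
A2 applies: 3 + 4 = 7.
A3 does not apply.
A4 applies: 7 − 2 = 5.
A5 applies (level before this adjustment is 5 ≥ 5, so +5): 5 + 5 = 10.
Final offense level: 10.
Level 10 falls in the 9-10 band.
Fine table: Level 9-10 → £95,000–£130,000.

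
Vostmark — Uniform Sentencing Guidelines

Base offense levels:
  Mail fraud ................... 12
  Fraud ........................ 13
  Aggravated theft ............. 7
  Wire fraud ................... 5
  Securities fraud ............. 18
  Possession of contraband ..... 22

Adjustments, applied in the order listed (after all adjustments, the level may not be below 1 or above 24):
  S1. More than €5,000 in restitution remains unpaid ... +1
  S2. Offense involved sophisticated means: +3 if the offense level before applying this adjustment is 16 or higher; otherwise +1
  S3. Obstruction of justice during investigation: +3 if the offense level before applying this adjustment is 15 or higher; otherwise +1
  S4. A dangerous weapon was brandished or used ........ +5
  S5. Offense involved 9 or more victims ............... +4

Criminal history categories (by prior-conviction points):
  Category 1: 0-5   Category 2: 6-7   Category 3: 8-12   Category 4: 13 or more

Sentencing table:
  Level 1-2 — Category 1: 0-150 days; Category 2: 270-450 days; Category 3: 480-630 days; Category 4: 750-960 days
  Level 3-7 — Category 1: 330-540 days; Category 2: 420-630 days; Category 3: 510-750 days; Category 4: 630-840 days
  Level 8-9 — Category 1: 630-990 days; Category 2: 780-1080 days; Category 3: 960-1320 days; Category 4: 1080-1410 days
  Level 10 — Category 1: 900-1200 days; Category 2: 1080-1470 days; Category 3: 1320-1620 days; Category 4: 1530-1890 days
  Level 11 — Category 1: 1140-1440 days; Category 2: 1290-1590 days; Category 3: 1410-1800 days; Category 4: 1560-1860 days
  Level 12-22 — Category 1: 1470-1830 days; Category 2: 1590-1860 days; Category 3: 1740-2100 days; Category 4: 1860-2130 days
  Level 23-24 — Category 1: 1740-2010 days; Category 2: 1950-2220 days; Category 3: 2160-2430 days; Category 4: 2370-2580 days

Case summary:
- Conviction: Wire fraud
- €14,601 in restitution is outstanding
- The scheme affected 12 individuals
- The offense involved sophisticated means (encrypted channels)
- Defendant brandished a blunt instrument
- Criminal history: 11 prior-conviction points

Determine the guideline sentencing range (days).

1740-2100 days

Base offense level for wire fraud: 5.
S1 applies: 5 + 1 = 6.
S2 applies (level before this adjustment is 6 < 16, so +1): 6 + 1 = 7.
S4 applies: 7 + 5 = 12.
S5 applies: 12 + 4 = 16.
Final offense level: 16.
Criminal history: 11 prior points → Category 3 (8-12).
Level 16 falls in the 12-22 band.
Grid: Level 12-22 × Category 3 = 1740-2100 days.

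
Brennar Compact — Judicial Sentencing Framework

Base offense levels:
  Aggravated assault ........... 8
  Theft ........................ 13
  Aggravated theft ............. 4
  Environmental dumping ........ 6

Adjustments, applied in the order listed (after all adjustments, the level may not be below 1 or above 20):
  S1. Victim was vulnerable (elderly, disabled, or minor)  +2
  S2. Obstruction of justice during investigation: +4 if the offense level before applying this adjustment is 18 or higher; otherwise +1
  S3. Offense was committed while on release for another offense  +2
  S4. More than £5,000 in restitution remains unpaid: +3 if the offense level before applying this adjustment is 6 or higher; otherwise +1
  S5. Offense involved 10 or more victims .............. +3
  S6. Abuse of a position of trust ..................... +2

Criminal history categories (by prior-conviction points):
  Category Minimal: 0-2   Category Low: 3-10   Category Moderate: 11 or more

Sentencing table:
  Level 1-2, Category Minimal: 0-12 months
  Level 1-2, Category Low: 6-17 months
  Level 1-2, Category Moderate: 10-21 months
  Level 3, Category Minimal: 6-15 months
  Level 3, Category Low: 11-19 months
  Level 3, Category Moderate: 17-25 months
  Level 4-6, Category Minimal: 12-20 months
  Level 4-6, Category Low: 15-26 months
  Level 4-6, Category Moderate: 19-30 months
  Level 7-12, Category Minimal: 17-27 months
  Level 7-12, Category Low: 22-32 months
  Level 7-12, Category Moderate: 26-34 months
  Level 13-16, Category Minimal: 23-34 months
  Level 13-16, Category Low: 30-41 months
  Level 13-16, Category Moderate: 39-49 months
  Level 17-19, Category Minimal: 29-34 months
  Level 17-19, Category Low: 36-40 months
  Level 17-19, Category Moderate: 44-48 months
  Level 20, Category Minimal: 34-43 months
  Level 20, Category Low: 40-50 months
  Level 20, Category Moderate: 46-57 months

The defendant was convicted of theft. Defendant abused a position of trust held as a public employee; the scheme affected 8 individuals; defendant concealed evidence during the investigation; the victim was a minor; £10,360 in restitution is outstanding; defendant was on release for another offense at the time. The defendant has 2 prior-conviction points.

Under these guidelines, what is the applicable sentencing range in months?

34-43 months

Base offense level for theft: 13.
S1 applies: 13 + 2 = 15.
S2 applies (level before this adjustment is 15 < 18, so +1): 15 + 1 = 16.
S3 applies: 16 + 2 = 18.
S4 applies (level before this adjustment is 18 ≥ 6, so +3): 18 + 3 = 21.
S6 applies: 21 + 2 = 23.
Level 23 exceeds the maximum of 20; capped at 20.
Final offense level: 20.
Criminal history: 2 prior points → Category Minimal (0-2).
Level 20 falls in the 20 band.
Grid: Level 20 × Category Minimal = 34-43 months.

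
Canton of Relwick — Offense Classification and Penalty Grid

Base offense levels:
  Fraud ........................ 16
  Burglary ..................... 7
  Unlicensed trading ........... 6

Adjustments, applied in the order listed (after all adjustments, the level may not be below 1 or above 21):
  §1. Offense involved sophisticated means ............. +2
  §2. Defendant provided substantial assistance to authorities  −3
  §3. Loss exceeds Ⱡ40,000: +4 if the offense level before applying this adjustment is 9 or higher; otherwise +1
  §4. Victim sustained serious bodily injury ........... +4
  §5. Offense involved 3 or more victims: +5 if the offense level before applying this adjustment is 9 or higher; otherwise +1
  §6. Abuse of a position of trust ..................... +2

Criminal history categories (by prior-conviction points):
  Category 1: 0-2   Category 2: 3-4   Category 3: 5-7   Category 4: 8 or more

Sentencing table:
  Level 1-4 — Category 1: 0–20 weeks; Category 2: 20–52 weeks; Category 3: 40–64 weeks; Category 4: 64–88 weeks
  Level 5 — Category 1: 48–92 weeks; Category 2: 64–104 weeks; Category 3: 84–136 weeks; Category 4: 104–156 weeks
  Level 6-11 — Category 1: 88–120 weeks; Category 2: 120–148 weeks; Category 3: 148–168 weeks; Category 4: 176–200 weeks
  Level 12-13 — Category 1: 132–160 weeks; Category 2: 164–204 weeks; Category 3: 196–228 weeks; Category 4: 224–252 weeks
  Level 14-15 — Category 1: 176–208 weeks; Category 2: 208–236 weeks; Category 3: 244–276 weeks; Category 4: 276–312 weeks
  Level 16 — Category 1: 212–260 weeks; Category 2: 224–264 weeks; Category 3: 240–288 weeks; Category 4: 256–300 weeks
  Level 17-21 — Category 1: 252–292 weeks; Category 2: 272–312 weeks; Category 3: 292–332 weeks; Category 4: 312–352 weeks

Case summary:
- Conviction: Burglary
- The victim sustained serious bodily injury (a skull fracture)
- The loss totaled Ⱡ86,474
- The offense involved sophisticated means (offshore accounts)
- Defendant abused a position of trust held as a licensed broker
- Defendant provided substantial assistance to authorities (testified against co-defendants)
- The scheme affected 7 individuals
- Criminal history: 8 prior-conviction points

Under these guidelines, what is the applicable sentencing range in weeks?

Base offense level for burglary: 7.
§1 applies: 7 + 2 = 9.
§2 applies: 9 − 3 = 6.
§3 applies (level before this adjustment is 6 < 9, so +1): 6 + 1 = 7.
§4 applies: 7 + 4 = 11.
§5 applies (level before this adjustment is 11 ≥ 9, so +5): 11 + 5 = 16.
§6 applies: 16 + 2 = 18.
Final offense level: 18.
Criminal history: 8 prior points → Category 4 (8+).
Level 18 falls in the 17-21 band.
Grid: Level 17-21 × Category 4 = 312-352 weeks.

312-352 weeks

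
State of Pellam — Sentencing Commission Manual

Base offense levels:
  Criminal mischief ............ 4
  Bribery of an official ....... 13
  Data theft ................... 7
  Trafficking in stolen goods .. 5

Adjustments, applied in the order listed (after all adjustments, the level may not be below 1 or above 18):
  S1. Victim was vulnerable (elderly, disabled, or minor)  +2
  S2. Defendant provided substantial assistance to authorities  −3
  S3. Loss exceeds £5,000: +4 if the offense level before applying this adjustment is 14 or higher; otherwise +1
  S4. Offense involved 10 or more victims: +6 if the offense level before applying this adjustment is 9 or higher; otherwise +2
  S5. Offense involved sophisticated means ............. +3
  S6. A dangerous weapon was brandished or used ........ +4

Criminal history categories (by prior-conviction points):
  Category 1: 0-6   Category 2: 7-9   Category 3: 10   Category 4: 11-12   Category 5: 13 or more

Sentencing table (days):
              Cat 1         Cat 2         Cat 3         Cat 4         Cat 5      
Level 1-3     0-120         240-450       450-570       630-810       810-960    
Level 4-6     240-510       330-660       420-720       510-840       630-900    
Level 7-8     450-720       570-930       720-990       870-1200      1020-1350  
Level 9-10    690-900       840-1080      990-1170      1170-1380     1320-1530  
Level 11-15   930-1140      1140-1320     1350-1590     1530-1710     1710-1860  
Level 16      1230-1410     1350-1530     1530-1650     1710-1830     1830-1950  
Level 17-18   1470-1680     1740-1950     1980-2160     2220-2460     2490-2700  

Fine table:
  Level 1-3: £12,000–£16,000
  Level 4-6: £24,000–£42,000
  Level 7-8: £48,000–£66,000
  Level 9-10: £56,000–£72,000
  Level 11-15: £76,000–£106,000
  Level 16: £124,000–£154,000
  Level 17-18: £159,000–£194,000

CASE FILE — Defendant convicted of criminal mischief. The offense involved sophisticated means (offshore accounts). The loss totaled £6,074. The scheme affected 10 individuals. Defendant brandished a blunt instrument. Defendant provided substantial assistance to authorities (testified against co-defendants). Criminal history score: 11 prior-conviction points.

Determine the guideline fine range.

Base offense level for criminal mischief: 4.
S1 does not apply.
S2 applies: 4 − 3 = 1.
S3 applies (level before this adjustment is 1 < 14, so +1): 1 + 1 = 2.
S4 applies (level before this adjustment is 2 < 9, so +2): 2 + 2 = 4.
S5 applies: 4 + 3 = 7.
S6 applies: 7 + 4 = 11.
Final offense level: 11.
Level 11 falls in the 11-15 band.
Fine table: Level 11-15 → £76,000–£106,000.

£76,000–£106,000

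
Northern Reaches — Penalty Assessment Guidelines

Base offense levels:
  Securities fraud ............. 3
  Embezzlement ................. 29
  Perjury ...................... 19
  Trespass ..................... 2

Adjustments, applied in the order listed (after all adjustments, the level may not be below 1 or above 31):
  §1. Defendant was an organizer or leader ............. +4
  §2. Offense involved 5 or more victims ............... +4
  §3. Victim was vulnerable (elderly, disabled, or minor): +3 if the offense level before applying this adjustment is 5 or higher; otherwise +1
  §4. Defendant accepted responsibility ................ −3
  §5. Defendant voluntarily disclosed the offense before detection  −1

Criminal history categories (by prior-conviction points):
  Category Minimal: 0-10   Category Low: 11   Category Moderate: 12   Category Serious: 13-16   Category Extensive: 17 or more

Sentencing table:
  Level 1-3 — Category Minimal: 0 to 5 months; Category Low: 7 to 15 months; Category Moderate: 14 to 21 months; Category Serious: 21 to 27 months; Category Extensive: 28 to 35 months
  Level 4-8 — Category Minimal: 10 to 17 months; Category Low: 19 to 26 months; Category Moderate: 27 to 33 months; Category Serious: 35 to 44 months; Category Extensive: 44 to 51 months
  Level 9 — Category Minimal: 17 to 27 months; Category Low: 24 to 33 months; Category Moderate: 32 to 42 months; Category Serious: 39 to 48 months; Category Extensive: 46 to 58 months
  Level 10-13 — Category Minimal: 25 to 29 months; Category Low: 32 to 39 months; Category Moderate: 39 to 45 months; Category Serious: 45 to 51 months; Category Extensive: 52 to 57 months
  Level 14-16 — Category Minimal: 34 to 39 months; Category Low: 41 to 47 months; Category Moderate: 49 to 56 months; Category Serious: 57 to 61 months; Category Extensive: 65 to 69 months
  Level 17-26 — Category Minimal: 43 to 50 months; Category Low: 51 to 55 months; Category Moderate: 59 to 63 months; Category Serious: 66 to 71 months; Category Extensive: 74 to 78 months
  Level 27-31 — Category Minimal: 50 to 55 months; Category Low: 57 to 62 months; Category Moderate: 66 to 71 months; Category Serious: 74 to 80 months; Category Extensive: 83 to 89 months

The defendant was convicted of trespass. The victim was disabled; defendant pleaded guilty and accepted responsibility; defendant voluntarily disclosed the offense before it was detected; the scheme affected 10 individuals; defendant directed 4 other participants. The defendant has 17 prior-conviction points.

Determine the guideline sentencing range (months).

Base offense level for trespass: 2.
§1 applies: 2 + 4 = 6.
§2 applies: 6 + 4 = 10.
§3 applies (level before this adjustment is 10 ≥ 5, so +3): 10 + 3 = 13.
§4 applies: 13 − 3 = 10.
§5 applies: 10 − 1 = 9.
Final offense level: 9.
Criminal history: 17 prior points → Category Extensive (17+).
Level 9 falls in the 9 band.
Grid: Level 9 × Category Extensive = 46-58 months.

46-58 months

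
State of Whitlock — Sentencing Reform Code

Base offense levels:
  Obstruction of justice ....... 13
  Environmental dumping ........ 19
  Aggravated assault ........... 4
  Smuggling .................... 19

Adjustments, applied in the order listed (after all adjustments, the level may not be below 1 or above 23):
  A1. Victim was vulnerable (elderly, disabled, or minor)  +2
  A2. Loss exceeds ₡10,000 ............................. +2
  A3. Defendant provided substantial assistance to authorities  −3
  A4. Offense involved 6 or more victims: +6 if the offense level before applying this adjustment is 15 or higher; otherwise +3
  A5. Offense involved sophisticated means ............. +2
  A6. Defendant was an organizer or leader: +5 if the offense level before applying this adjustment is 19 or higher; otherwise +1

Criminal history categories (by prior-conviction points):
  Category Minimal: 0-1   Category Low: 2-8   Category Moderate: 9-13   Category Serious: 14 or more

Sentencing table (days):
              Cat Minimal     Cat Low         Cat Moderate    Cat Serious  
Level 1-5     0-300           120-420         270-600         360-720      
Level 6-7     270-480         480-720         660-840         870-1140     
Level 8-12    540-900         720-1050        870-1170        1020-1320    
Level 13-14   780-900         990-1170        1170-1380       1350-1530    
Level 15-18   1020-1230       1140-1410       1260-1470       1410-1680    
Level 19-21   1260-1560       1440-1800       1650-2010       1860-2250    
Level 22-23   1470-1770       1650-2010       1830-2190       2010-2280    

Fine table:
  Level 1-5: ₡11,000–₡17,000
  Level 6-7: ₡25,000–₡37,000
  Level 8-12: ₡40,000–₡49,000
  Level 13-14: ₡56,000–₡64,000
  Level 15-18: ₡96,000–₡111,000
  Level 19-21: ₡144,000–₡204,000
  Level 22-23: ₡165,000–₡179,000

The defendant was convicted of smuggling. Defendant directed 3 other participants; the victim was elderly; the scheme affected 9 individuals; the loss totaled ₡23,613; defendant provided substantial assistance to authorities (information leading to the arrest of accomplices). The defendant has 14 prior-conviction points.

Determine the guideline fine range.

Base offense level for smuggling: 19.
A1 applies: 19 + 2 = 21.
A2 applies: 21 + 2 = 23.
A3 applies: 23 − 3 = 20.
A4 applies (level before this adjustment is 20 ≥ 15, so +6): 20 + 6 = 26.
A6 applies (level before this adjustment is 26 ≥ 19, so +5): 26 + 5 = 31.
Level 31 exceeds the maximum of 23; capped at 23.
Final offense level: 23.
Level 23 falls in the 22-23 band.
Fine table: Level 22-23 → ₡165,000–₡179,000.

₡165,000–₡179,000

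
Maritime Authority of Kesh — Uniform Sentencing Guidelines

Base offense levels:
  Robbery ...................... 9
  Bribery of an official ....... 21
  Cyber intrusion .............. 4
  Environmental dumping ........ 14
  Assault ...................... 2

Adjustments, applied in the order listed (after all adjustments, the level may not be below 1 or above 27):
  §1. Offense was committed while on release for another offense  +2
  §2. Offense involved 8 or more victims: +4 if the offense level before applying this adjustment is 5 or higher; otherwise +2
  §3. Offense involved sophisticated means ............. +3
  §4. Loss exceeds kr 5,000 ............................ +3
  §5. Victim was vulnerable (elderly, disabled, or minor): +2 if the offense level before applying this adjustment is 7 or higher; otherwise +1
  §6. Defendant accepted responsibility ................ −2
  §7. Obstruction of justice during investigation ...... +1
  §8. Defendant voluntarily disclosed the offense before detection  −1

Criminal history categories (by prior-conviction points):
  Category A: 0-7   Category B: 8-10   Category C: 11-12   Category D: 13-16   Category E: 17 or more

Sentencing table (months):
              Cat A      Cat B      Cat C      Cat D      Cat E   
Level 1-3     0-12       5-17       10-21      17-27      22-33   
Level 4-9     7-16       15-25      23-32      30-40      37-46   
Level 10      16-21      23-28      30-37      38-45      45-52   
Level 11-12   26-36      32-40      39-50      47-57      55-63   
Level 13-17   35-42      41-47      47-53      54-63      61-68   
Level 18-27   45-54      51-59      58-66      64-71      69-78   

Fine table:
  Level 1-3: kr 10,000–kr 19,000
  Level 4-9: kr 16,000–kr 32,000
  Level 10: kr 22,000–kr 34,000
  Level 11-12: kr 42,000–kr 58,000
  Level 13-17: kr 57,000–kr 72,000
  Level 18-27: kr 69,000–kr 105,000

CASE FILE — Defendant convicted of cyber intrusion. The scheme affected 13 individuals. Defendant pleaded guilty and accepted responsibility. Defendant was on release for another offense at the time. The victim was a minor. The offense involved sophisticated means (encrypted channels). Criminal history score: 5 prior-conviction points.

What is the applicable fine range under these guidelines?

Base offense level for cyber intrusion: 4.
§1 applies: 4 + 2 = 6.
§2 applies (level before this adjustment is 6 ≥ 5, so +4): 6 + 4 = 10.
§3 applies: 10 + 3 = 13.
§4 does not apply.
§5 applies (level before this adjustment is 13 ≥ 7, so +2): 13 + 2 = 15.
§6 applies: 15 − 2 = 13.
§7 does not apply.
Final offense level: 13.
Level 13 falls in the 13-17 band.
Fine table: Level 13-17 → kr 57,000–kr 72,000.

kr 57,000–kr 72,000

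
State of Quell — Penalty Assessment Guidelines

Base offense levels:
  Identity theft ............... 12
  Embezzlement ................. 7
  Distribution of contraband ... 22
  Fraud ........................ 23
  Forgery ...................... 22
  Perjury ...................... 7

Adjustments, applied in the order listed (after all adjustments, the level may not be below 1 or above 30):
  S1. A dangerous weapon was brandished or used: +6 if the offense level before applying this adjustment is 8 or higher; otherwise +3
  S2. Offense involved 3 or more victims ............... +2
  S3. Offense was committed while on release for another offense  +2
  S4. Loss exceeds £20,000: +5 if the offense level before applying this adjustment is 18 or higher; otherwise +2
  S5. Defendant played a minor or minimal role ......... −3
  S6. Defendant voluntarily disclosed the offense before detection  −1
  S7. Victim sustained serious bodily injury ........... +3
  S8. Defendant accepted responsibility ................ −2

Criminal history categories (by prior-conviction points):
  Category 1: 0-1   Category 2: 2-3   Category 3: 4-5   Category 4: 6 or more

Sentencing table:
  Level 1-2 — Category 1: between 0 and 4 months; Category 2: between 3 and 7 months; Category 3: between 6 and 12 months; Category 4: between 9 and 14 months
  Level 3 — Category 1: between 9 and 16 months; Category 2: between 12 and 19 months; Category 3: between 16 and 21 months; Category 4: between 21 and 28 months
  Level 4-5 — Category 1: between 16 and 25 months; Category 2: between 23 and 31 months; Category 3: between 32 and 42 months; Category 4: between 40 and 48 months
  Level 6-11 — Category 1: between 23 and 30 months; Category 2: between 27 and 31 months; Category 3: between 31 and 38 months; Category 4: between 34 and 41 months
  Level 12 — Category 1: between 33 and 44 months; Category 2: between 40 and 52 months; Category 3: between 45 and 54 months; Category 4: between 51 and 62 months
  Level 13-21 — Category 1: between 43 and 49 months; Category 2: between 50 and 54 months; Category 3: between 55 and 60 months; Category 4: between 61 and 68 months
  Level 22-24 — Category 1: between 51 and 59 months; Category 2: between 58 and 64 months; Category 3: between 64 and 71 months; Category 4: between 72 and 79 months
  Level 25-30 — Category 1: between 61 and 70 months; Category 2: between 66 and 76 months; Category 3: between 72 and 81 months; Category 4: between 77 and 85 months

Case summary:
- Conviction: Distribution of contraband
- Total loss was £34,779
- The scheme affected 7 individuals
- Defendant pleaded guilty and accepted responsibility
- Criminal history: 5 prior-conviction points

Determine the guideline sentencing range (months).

72-81 months

Base offense level for distribution of contraband: 22.
S2 applies: 22 + 2 = 24.
S4 applies (level before this adjustment is 24 ≥ 18, so +5): 24 + 5 = 29.
S7 does not apply.
S8 applies: 29 − 2 = 27.
Final offense level: 27.
Criminal history: 5 prior points → Category 3 (4-5).
Level 27 falls in the 25-30 band.
Grid: Level 25-30 × Category 3 = 72-81 months.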